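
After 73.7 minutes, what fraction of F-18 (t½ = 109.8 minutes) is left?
N/N₀ = (1/2)^(t/t½) = 0.628 = 62.8%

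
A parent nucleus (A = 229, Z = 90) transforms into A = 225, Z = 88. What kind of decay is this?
ΔA = -4, ΔZ = -2 ⇒ alpha decay (α)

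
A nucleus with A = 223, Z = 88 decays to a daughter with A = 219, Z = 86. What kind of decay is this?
ΔA = -4, ΔZ = -2 ⇒ alpha decay (α)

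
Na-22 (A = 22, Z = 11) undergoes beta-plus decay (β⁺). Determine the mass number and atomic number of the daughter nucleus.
Daughter: A = 22, Z = 10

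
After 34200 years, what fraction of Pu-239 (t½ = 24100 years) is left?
N/N₀ = (1/2)^(t/t½) = 0.3739 = 37.4%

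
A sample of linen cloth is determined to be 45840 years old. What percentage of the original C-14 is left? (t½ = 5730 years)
N/N₀ = (1/2)^(t/t½) = 0.003906 = 0.391%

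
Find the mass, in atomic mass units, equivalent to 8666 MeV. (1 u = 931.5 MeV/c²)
m = E/c² = 9.303 u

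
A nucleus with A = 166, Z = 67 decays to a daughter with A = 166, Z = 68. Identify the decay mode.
ΔA = 0, ΔZ = +1 ⇒ beta-minus decay (β⁻)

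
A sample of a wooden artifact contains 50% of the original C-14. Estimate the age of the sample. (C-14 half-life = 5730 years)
Age = t½ × log₂(1/ratio) = 5730 years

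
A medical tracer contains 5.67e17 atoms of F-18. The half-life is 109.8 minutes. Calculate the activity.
A = λN = 3.579e15 decays/minute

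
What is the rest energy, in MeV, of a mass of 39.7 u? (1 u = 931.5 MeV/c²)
E = mc² = 36980 MeV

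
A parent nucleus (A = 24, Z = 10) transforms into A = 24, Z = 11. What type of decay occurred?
ΔA = 0, ΔZ = +1 ⇒ beta-minus decay (β⁻)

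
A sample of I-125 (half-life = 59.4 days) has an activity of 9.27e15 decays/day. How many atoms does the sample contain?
N = A/λ = 7.944e17 atoms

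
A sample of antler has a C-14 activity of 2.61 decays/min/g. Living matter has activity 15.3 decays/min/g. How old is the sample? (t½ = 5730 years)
Age = t½ × log₂(A₀/A) = 14620 years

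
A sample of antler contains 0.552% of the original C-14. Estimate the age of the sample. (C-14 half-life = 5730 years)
Age = t½ × log₂(1/ratio) = 42980 years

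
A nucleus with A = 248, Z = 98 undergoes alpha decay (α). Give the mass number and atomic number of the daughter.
Daughter: A = 244, Z = 96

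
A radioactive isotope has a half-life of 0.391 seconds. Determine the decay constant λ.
λ = ln(2)/t½ = 1.773 second⁻¹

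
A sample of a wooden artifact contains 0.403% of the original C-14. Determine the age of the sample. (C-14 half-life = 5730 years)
Age = t½ × log₂(1/ratio) = 45580 years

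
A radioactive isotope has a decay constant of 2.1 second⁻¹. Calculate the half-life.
t½ = ln(2)/λ = 0.3301 seconds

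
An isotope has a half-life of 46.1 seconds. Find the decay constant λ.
λ = ln(2)/t½ = 0.01504 second⁻¹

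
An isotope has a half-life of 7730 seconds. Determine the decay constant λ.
λ = ln(2)/t½ = 8.967e-5 second⁻¹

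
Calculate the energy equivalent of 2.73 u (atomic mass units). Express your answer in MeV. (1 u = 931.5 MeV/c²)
E = mc² = 2543 MeV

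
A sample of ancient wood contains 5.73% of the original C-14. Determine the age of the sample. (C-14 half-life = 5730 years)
Age = t½ × log₂(1/ratio) = 23640 years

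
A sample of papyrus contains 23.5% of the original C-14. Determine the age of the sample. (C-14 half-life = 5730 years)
Age = t½ × log₂(1/ratio) = 11970 years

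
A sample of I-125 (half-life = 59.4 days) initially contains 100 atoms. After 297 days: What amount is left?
N = N₀(1/2)^(t/t½) = 3.125 atoms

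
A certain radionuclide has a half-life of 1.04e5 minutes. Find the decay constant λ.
λ = ln(2)/t½ = 6.665e-6 minute⁻¹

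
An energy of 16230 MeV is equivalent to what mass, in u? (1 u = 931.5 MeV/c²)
m = E/c² = 17.42 u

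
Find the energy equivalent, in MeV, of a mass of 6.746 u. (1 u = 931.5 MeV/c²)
E = mc² = 6284 MeV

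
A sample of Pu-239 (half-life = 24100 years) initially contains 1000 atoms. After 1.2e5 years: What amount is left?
N = N₀(1/2)^(t/t½) = 31.7 atoms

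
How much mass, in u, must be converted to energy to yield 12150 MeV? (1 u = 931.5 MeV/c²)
m = E/c² = 13.04 u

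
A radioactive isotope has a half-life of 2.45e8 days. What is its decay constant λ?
λ = ln(2)/t½ = 2.829e-9 day⁻¹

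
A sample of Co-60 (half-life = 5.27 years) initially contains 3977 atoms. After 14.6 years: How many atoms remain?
N = N₀(1/2)^(t/t½) = 582.9 atoms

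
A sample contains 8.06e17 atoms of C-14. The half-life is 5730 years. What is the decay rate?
A = λN = 9.75e13 decays/year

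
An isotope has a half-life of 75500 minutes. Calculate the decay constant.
λ = ln(2)/t½ = 9.181e-6 minute⁻¹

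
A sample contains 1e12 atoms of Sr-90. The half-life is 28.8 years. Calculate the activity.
A = λN = 2.407e10 decays/year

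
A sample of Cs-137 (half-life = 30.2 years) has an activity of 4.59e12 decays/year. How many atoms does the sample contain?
N = A/λ = 2e14 atoms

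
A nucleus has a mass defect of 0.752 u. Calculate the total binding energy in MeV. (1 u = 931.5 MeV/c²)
B.E. = Δm × 931.5 = 700.5 MeV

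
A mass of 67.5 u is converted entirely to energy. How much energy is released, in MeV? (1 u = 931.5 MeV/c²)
E = mc² = 62880 MeV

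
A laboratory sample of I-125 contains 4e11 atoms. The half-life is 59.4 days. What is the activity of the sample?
A = λN = 4.668e9 decays/day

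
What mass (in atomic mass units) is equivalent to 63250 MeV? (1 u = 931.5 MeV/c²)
m = E/c² = 67.9 u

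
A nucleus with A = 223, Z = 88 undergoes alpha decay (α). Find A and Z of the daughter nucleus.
Daughter: A = 219, Z = 86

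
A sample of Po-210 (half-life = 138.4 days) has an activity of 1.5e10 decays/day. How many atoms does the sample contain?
N = A/λ = 2.995e12 atoms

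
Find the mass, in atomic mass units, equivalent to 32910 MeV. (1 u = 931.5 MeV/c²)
m = E/c² = 35.33 u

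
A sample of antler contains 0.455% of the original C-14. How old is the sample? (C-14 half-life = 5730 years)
Age = t½ × log₂(1/ratio) = 44580 years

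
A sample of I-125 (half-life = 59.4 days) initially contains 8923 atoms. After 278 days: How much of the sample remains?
N = N₀(1/2)^(t/t½) = 348.1 atoms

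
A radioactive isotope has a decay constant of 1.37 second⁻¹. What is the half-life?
t½ = ln(2)/λ = 0.5059 seconds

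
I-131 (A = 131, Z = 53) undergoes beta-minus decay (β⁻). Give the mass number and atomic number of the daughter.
Daughter: A = 131, Z = 54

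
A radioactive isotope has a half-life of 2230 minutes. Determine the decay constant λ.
λ = ln(2)/t½ = 3.108e-4 minute⁻¹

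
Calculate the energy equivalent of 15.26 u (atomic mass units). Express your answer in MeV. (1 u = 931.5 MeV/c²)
E = mc² = 14210 MeV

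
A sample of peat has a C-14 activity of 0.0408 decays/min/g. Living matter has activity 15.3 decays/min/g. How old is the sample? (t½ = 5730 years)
Age = t½ × log₂(A₀/A) = 49000 years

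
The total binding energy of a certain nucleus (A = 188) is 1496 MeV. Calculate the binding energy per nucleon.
B.E./A = 1496/188 = 7.957 MeV/nucleon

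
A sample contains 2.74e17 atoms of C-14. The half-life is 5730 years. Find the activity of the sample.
A = λN = 3.315e13 decays/year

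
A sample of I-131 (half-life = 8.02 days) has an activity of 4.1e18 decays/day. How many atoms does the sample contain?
N = A/λ = 4.744e19 atoms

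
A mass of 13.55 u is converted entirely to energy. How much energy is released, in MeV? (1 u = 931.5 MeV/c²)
E = mc² = 12620 MeV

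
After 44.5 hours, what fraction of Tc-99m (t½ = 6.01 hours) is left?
N/N₀ = (1/2)^(t/t½) = 0.005903 = 0.59%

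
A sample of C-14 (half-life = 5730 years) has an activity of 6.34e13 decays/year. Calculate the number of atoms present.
N = A/λ = 5.241e17 atoms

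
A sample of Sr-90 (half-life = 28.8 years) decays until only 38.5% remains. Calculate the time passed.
t = t½ × log₂(N₀/N) = 39.66 years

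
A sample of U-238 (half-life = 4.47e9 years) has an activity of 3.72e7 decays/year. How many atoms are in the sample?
N = A/λ = 2.399e17 atoms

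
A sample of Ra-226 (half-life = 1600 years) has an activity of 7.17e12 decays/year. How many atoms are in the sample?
N = A/λ = 1.655e16 atoms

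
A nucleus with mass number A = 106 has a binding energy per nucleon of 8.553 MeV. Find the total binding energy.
B.E. = 8.553 × 106 = 906.6 MeV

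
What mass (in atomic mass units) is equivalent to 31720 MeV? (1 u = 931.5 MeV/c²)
m = E/c² = 34.05 u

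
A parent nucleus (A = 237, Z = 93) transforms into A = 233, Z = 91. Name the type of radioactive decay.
ΔA = -4, ΔZ = -2 ⇒ alpha decay (α)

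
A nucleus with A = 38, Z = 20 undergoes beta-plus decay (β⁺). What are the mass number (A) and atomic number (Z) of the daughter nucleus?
Daughter: A = 38, Z = 19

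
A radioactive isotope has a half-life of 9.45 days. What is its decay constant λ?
λ = ln(2)/t½ = 0.07335 day⁻¹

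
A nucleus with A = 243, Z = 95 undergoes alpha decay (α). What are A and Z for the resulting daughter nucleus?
Daughter: A = 239, Z = 93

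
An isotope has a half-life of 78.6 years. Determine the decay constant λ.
λ = ln(2)/t½ = 0.008819 year⁻¹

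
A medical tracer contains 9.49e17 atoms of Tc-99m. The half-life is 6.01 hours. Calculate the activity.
A = λN = 1.095e17 decays/hour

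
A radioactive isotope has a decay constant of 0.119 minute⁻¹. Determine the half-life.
t½ = ln(2)/λ = 5.825 minutes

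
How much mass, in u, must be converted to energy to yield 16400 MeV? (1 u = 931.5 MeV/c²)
m = E/c² = 17.61 u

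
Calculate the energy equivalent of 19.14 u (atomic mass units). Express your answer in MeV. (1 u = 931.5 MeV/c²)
E = mc² = 17830 MeV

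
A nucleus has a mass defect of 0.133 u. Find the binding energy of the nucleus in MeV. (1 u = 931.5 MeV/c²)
B.E. = Δm × 931.5 = 123.9 MeV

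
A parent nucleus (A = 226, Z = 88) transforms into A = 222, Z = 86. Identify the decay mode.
ΔA = -4, ΔZ = -2 ⇒ alpha decay (α)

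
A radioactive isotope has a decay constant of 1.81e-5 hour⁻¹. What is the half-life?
t½ = ln(2)/λ = 38300 hours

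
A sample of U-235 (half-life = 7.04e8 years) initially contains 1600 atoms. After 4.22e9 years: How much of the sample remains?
N = N₀(1/2)^(t/t½) = 25.1 atoms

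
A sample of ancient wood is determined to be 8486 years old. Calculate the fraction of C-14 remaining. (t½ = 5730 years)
N/N₀ = (1/2)^(t/t½) = 0.3582 = 35.8%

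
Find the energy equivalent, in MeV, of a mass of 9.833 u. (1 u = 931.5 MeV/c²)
E = mc² = 9159 MeV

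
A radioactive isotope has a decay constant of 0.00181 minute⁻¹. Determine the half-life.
t½ = ln(2)/λ = 383 minutes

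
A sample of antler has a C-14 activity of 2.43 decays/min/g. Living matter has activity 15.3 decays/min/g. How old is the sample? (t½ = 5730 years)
Age = t½ × log₂(A₀/A) = 15210 years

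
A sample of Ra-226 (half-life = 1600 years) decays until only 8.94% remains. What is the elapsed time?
t = t½ × log₂(N₀/N) = 5574 years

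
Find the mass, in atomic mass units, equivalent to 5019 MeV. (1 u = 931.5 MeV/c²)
m = E/c² = 5.388 u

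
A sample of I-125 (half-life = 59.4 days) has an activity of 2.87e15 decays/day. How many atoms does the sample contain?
N = A/λ = 2.459e17 atoms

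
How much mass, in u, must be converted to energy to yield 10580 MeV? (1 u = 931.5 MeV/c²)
m = E/c² = 11.36 u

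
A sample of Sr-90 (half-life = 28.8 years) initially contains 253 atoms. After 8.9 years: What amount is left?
N = N₀(1/2)^(t/t½) = 204.2 atoms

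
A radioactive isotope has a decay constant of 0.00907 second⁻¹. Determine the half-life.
t½ = ln(2)/λ = 76.42 seconds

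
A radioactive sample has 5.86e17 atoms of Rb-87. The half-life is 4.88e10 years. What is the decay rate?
A = λN = 8.323e6 decays/year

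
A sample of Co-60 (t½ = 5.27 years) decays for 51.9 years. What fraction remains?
N/N₀ = (1/2)^(t/t½) = 0.001085 = 0.108%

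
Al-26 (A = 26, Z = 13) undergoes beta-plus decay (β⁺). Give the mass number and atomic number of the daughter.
Daughter: A = 26, Z = 12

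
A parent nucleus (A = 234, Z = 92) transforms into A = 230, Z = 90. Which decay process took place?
ΔA = -4, ΔZ = -2 ⇒ alpha decay (α)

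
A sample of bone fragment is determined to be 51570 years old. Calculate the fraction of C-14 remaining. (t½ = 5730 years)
N/N₀ = (1/2)^(t/t½) = 0.001953 = 0.195%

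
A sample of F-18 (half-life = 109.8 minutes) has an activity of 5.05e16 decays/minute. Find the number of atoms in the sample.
N = A/λ = 8e18 atoms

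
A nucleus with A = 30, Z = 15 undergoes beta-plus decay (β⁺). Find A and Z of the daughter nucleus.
Daughter: A = 30, Z = 14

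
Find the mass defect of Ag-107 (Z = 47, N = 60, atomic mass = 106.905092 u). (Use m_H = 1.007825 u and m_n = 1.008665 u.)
Δm = Z·m_H + N·m_n − M = 0.9826 u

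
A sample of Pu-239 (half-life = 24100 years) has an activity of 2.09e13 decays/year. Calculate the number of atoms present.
N = A/λ = 7.267e17 atoms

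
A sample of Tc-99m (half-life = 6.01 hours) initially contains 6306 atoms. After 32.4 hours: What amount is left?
N = N₀(1/2)^(t/t½) = 150.3 atoms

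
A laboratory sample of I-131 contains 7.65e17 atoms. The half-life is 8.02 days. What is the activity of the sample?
A = λN = 6.612e16 decays/day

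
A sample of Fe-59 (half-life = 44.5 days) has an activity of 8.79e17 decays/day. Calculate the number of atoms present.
N = A/λ = 5.643e19 atoms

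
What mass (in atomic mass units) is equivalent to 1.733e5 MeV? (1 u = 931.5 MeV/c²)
m = E/c² = 186 u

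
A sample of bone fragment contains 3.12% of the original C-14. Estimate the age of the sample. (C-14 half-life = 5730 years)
Age = t½ × log₂(1/ratio) = 28660 years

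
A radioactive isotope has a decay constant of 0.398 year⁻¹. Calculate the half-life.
t½ = ln(2)/λ = 1.742 years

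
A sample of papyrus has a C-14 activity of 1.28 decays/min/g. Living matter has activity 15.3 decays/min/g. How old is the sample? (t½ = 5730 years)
Age = t½ × log₂(A₀/A) = 20510 years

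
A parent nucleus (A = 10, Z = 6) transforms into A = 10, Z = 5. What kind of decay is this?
ΔA = 0, ΔZ = -1 ⇒ beta-plus decay (β⁺) or electron capture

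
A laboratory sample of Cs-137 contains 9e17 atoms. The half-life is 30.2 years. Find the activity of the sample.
A = λN = 2.066e16 decays/year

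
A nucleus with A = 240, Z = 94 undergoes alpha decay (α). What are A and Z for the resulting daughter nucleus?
Daughter: A = 236, Z = 92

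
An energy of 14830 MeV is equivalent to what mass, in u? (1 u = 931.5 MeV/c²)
m = E/c² = 15.92 u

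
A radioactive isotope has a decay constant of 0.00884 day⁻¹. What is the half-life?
t½ = ln(2)/λ = 78.41 days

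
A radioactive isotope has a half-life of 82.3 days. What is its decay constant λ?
λ = ln(2)/t½ = 0.008422 day⁻¹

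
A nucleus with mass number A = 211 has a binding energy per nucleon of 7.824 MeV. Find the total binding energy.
B.E. = 7.824 × 211 = 1651 MeV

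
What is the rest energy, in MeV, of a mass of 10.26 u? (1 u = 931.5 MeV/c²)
E = mc² = 9557 MeV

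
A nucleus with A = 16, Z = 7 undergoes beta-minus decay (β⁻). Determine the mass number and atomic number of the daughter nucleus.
Daughter: A = 16, Z = 8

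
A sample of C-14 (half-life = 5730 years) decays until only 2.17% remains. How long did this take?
t = t½ × log₂(N₀/N) = 31660 years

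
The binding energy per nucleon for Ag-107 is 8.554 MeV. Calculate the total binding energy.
B.E. = 8.554 × 107 = 915.3 MeV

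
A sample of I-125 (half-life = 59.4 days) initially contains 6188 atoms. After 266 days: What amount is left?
N = N₀(1/2)^(t/t½) = 277.7 atoms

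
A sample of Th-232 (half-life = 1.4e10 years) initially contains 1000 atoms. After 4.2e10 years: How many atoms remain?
N = N₀(1/2)^(t/t½) = 125 atoms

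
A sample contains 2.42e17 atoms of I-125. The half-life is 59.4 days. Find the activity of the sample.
A = λN = 2.824e15 decays/day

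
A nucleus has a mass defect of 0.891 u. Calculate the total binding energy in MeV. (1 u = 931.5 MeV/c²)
B.E. = Δm × 931.5 = 830 MeV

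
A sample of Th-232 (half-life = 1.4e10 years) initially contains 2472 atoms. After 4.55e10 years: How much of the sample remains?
N = N₀(1/2)^(t/t½) = 259.8 atoms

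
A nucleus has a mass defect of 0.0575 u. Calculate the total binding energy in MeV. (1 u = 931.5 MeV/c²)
B.E. = Δm × 931.5 = 53.56 MeV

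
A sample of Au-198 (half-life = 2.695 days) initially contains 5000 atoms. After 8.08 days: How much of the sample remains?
N = N₀(1/2)^(t/t½) = 625.8 atoms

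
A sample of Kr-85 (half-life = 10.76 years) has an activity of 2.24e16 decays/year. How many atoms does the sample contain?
N = A/λ = 3.477e17 atoms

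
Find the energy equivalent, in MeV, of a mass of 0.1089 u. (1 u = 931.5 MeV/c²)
E = mc² = 101.4 MeV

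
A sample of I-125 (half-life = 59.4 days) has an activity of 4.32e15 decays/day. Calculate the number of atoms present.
N = A/λ = 3.702e17 atoms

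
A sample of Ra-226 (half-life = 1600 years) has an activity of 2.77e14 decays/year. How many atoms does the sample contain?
N = A/λ = 6.394e17 atoms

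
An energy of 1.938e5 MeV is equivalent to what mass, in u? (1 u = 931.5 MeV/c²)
m = E/c² = 208.1 u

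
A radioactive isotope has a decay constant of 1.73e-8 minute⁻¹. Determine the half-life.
t½ = ln(2)/λ = 4.007e7 minutes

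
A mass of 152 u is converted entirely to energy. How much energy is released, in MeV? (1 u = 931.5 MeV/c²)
E = mc² = 1.416e5 MeV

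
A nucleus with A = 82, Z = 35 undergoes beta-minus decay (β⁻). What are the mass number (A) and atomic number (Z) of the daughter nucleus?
Daughter: A = 82, Z = 36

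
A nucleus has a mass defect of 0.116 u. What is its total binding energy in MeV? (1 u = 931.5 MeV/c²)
B.E. = Δm × 931.5 = 108.1 MeV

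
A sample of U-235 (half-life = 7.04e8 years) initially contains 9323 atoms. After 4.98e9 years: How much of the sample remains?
N = N₀(1/2)^(t/t½) = 69.2 atoms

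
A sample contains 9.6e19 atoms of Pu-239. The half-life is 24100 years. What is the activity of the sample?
A = λN = 2.761e15 decays/year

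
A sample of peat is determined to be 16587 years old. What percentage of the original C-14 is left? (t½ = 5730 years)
N/N₀ = (1/2)^(t/t½) = 0.1345 = 13.4%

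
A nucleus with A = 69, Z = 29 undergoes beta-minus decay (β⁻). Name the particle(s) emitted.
β⁻: electron (e⁻) + antineutrino (ν̄ₑ)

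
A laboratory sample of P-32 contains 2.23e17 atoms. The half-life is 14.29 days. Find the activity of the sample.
A = λN = 1.082e16 decays/day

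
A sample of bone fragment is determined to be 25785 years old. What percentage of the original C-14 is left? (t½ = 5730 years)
N/N₀ = (1/2)^(t/t½) = 0.04419 = 4.42%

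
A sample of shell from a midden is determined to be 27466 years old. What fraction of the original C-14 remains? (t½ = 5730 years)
N/N₀ = (1/2)^(t/t½) = 0.03606 = 3.61%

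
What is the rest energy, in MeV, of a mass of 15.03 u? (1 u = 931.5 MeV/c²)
E = mc² = 14000 MeV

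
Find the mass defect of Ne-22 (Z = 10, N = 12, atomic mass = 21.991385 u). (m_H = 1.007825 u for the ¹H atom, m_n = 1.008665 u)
Δm = Z·m_H + N·m_n − M = 0.1908 u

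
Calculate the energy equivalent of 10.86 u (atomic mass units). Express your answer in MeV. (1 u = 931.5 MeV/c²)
E = mc² = 10120 MeV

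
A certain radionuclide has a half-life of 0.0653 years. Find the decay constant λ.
λ = ln(2)/t½ = 10.61 year⁻¹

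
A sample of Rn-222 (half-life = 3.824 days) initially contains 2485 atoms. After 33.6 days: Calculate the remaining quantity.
N = N₀(1/2)^(t/t½) = 5.627 atoms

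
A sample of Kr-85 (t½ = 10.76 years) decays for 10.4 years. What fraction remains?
N/N₀ = (1/2)^(t/t½) = 0.5117 = 51.2%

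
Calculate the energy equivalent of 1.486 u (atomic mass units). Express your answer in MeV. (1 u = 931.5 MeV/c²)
E = mc² = 1384 MeV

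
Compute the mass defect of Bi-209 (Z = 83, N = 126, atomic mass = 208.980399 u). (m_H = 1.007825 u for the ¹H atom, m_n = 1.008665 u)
Δm = Z·m_H + N·m_n − M = 1.761 u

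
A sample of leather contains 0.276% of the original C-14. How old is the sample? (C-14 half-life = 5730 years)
Age = t½ × log₂(1/ratio) = 48710 years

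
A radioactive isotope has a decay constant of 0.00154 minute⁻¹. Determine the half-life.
t½ = ln(2)/λ = 450.1 minutes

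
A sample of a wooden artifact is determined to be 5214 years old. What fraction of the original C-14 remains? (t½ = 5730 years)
N/N₀ = (1/2)^(t/t½) = 0.5322 = 53.2%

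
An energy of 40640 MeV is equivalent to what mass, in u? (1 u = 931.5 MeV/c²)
m = E/c² = 43.63 u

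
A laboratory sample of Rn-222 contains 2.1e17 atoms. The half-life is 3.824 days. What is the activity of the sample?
A = λN = 3.807e16 decays/day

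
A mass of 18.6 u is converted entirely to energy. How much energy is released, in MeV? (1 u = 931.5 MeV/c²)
E = mc² = 17330 MeV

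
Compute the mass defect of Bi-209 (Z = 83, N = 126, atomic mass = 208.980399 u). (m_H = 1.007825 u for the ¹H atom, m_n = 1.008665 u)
Δm = Z·m_H + N·m_n − M = 1.761 u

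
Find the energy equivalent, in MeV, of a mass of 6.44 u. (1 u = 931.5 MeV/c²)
E = mc² = 5999 MeV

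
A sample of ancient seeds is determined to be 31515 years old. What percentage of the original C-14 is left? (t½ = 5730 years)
N/N₀ = (1/2)^(t/t½) = 0.0221 = 2.21%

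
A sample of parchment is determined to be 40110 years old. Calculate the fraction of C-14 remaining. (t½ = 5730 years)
N/N₀ = (1/2)^(t/t½) = 0.007812 = 0.781%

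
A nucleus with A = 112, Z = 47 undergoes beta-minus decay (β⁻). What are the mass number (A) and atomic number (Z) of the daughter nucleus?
Daughter: A = 112, Z = 48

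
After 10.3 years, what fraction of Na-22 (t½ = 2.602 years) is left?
N/N₀ = (1/2)^(t/t½) = 0.06432 = 6.43%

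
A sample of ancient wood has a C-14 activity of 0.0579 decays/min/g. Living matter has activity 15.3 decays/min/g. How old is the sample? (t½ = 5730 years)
Age = t½ × log₂(A₀/A) = 46100 years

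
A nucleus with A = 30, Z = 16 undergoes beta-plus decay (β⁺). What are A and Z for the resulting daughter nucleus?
Daughter: A = 30, Z = 15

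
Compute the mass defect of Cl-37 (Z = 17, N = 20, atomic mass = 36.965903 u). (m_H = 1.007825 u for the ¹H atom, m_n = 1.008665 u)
Δm = Z·m_H + N·m_n − M = 0.3404 u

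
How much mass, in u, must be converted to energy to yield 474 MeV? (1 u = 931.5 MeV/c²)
m = E/c² = 0.5089 u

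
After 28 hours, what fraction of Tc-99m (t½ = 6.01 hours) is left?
N/N₀ = (1/2)^(t/t½) = 0.03959 = 3.96%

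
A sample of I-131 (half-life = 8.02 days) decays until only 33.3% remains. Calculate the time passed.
t = t½ × log₂(N₀/N) = 12.72 days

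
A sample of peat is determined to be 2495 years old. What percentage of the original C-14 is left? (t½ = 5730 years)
N/N₀ = (1/2)^(t/t½) = 0.7395 = 73.9%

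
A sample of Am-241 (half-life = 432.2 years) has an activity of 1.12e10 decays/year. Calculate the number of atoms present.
N = A/λ = 6.984e12 atoms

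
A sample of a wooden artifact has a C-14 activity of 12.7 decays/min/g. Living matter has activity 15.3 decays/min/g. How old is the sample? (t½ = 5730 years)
Age = t½ × log₂(A₀/A) = 1540 years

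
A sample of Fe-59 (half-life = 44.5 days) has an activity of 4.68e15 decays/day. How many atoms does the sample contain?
N = A/λ = 3.005e17 atoms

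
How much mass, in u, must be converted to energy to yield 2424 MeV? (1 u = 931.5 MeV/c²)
m = E/c² = 2.602 u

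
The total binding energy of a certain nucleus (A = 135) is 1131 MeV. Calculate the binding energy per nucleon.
B.E./A = 1131/135 = 8.378 MeV/nucleon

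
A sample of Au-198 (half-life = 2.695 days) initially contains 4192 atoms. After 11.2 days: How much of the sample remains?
N = N₀(1/2)^(t/t½) = 235.2 atoms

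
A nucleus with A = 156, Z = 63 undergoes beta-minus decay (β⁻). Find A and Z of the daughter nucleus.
Daughter: A = 156, Z = 64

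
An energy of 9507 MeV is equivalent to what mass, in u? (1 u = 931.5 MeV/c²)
m = E/c² = 10.21 u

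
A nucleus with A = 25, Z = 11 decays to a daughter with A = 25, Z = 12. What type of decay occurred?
ΔA = 0, ΔZ = +1 ⇒ beta-minus decay (β⁻)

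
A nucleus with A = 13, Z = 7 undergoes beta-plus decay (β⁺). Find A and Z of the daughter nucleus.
Daughter: A = 13, Z = 6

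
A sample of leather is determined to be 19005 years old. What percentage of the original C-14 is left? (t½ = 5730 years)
N/N₀ = (1/2)^(t/t½) = 0.1004 = 10%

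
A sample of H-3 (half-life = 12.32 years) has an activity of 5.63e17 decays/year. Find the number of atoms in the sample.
N = A/λ = 1.001e19 atoms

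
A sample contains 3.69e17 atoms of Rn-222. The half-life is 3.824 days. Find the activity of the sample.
A = λN = 6.689e16 decays/day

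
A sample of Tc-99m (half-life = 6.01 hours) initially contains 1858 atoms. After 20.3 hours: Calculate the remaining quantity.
N = N₀(1/2)^(t/t½) = 178.8 atoms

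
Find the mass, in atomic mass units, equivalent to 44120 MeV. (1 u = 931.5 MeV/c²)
m = E/c² = 47.36 u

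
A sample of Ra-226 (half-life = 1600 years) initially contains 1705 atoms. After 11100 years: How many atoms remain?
N = N₀(1/2)^(t/t½) = 13.91 atoms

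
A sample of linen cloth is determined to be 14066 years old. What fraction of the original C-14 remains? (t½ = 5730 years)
N/N₀ = (1/2)^(t/t½) = 0.1824 = 18.2%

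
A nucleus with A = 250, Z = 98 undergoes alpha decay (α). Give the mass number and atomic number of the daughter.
Daughter: A = 246, Z = 96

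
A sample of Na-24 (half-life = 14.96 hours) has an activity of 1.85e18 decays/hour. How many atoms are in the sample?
N = A/λ = 3.993e19 atoms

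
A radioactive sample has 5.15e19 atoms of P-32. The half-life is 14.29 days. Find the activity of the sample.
A = λN = 2.498e18 decays/day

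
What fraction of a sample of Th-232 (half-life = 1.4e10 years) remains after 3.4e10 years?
N/N₀ = (1/2)^(t/t½) = 0.1857 = 18.6%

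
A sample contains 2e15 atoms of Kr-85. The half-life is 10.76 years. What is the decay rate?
A = λN = 1.288e14 decays/year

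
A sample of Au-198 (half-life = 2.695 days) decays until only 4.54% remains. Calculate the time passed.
t = t½ × log₂(N₀/N) = 12.02 days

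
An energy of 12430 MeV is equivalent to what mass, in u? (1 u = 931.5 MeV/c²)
m = E/c² = 13.34 u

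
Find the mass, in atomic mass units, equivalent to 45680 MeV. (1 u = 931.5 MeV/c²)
m = E/c² = 49.04 u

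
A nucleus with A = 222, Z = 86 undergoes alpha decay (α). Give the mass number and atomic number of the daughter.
Daughter: A = 218, Z = 84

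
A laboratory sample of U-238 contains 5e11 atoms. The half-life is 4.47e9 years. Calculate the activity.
A = λN = 77.53 decays/year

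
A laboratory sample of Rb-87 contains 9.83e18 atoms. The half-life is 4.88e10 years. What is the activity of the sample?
A = λN = 1.396e8 decays/year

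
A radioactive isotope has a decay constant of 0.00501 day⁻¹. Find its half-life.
t½ = ln(2)/λ = 138.4 days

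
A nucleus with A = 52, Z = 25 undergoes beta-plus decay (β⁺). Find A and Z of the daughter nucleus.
Daughter: A = 52, Z = 24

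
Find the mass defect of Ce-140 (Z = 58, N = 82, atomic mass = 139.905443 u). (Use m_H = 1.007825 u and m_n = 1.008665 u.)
Δm = Z·m_H + N·m_n − M = 1.259 u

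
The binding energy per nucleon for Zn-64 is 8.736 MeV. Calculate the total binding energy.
B.E. = 8.736 × 64 = 559.1 MeV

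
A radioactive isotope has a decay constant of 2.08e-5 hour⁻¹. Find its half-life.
t½ = ln(2)/λ = 33320 hours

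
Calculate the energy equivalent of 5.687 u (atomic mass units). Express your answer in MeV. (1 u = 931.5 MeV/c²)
E = mc² = 5297 MeV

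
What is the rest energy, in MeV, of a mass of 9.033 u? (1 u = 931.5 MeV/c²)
E = mc² = 8414 MeV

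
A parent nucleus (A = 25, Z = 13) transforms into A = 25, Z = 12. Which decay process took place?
ΔA = 0, ΔZ = -1 ⇒ beta-plus decay (β⁺) or electron capture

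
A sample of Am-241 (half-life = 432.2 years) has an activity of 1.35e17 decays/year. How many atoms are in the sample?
N = A/λ = 8.418e19 atoms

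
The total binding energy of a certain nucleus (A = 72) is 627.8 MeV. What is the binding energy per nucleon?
B.E./A = 627.8/72 = 8.719 MeV/nucleon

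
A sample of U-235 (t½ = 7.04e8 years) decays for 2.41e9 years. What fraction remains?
N/N₀ = (1/2)^(t/t½) = 0.09321 = 9.32%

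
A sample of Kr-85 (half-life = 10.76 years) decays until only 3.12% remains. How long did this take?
t = t½ × log₂(N₀/N) = 53.82 years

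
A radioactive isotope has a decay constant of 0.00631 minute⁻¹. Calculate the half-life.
t½ = ln(2)/λ = 109.8 minutes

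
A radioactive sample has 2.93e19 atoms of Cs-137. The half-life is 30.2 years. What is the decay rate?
A = λN = 6.725e17 decays/year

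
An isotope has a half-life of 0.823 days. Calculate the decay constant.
λ = ln(2)/t½ = 0.8422 day⁻¹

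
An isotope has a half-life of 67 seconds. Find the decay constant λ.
λ = ln(2)/t½ = 0.01035 second⁻¹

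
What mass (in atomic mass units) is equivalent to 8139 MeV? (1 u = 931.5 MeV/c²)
m = E/c² = 8.738 u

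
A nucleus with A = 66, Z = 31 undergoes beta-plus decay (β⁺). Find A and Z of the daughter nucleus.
Daughter: A = 66, Z = 30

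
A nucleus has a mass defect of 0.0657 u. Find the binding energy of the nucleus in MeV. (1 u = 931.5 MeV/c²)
B.E. = Δm × 931.5 = 61.2 MeV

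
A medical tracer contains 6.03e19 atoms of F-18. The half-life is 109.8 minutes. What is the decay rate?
A = λN = 3.807e17 decays/minute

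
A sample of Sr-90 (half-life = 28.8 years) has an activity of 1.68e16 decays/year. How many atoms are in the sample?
N = A/λ = 6.98e17 atoms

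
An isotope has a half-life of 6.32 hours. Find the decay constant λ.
λ = ln(2)/t½ = 0.1097 hour⁻¹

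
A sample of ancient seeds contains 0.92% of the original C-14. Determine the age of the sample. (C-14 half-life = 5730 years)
Age = t½ × log₂(1/ratio) = 38760 years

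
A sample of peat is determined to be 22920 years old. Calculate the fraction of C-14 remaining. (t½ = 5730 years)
N/N₀ = (1/2)^(t/t½) = 0.0625 = 6.25%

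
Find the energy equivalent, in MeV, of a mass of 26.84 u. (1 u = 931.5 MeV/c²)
E = mc² = 25000 MeV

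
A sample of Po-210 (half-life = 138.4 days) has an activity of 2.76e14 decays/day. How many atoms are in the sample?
N = A/λ = 5.511e16 atoms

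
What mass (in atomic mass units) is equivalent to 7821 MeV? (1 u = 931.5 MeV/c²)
m = E/c² = 8.396 u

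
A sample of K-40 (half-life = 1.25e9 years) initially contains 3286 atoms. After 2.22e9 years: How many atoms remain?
N = N₀(1/2)^(t/t½) = 959.5 atoms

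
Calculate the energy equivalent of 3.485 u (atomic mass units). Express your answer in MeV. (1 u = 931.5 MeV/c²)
E = mc² = 3246 MeV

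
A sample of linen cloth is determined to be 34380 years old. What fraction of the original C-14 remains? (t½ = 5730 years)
N/N₀ = (1/2)^(t/t½) = 0.01562 = 1.56%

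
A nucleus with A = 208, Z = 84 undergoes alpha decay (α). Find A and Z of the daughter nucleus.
Daughter: A = 204, Z = 82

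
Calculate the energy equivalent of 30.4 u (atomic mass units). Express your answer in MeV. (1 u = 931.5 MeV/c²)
E = mc² = 28320 MeV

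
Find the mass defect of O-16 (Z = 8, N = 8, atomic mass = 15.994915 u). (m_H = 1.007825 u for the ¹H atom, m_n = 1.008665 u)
Δm = Z·m_H + N·m_n − M = 0.137 u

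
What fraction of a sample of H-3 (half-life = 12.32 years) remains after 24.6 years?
N/N₀ = (1/2)^(t/t½) = 0.2506 = 25.1%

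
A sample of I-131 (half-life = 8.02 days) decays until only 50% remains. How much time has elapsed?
t = t½ × log₂(N₀/N) = 8.02 days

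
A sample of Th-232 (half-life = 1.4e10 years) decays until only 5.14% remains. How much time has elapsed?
t = t½ × log₂(N₀/N) = 5.995e10 years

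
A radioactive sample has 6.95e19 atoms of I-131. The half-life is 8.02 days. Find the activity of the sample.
A = λN = 6.007e18 decays/day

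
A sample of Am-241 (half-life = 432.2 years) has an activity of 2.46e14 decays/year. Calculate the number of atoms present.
N = A/λ = 1.534e17 atoms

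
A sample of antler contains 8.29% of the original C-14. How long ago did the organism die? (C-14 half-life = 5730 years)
Age = t½ × log₂(1/ratio) = 20580 years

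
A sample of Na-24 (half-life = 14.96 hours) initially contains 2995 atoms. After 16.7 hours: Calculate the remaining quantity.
N = N₀(1/2)^(t/t½) = 1382 atoms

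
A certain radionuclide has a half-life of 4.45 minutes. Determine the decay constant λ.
λ = ln(2)/t½ = 0.1558 minute⁻¹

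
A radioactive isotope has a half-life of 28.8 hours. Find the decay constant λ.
λ = ln(2)/t½ = 0.02407 hour⁻¹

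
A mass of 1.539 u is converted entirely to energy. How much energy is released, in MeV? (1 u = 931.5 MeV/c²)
E = mc² = 1434 MeV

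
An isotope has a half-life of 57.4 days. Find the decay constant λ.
λ = ln(2)/t½ = 0.01208 day⁻¹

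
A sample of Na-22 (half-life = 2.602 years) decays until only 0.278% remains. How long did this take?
t = t½ × log₂(N₀/N) = 22.09 years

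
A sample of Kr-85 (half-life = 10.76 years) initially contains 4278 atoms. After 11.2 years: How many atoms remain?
N = N₀(1/2)^(t/t½) = 2079 atoms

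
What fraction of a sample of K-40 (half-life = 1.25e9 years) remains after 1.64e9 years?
N/N₀ = (1/2)^(t/t½) = 0.4028 = 40.3%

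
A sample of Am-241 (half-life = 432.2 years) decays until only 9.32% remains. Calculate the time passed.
t = t½ × log₂(N₀/N) = 1480 years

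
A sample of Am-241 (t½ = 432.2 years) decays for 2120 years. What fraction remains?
N/N₀ = (1/2)^(t/t½) = 0.03337 = 3.34%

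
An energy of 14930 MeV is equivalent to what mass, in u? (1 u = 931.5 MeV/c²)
m = E/c² = 16.03 u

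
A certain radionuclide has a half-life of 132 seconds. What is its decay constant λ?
λ = ln(2)/t½ = 0.005251 second⁻¹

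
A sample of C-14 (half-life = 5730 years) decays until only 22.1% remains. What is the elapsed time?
t = t½ × log₂(N₀/N) = 12480 years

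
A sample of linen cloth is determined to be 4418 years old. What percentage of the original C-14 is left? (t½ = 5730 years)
N/N₀ = (1/2)^(t/t½) = 0.586 = 58.6%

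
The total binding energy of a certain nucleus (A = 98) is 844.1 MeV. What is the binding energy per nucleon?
B.E./A = 844.1/98 = 8.613 MeV/nucleon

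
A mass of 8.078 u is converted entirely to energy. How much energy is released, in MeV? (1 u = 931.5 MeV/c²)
E = mc² = 7525 MeV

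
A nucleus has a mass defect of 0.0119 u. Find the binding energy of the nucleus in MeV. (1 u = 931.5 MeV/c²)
B.E. = Δm × 931.5 = 11.08 MeV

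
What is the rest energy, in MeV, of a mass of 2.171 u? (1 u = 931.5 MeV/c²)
E = mc² = 2022 MeV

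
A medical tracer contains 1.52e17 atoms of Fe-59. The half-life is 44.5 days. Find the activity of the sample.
A = λN = 2.368e15 decays/day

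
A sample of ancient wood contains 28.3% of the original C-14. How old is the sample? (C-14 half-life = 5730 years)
Age = t½ × log₂(1/ratio) = 10440 years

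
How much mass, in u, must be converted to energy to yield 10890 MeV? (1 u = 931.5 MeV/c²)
m = E/c² = 11.69 u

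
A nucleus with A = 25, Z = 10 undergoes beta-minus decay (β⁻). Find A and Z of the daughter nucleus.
Daughter: A = 25, Z = 11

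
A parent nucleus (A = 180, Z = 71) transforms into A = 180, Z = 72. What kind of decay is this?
ΔA = 0, ΔZ = +1 ⇒ beta-minus decay (β⁻)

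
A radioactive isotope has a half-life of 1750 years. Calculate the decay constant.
λ = ln(2)/t½ = 3.961e-4 year⁻¹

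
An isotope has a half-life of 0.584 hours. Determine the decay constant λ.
λ = ln(2)/t½ = 1.187 hour⁻¹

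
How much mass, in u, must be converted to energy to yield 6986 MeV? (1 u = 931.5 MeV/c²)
m = E/c² = 7.5 u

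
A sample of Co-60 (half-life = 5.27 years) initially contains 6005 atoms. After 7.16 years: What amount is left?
N = N₀(1/2)^(t/t½) = 2342 atoms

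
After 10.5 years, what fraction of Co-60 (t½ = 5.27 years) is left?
N/N₀ = (1/2)^(t/t½) = 0.2513 = 25.1%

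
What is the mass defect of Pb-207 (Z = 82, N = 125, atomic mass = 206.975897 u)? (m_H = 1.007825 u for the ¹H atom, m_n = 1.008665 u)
Δm = Z·m_H + N·m_n − M = 1.749 u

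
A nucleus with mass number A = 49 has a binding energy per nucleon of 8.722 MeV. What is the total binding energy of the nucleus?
B.E. = 8.722 × 49 = 427.4 MeV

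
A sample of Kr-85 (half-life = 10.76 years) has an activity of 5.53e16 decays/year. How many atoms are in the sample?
N = A/λ = 8.584e17 atoms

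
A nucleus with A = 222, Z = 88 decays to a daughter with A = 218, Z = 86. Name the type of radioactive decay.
ΔA = -4, ΔZ = -2 ⇒ alpha decay (α)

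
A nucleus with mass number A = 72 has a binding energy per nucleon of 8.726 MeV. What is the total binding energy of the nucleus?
B.E. = 8.726 × 72 = 628.3 MeV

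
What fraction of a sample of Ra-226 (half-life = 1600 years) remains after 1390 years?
N/N₀ = (1/2)^(t/t½) = 0.5476 = 54.8%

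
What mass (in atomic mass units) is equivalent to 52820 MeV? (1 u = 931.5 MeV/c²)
m = E/c² = 56.7 u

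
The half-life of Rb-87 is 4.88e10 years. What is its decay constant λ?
λ = ln(2)/t½ = 1.42e-11 year⁻¹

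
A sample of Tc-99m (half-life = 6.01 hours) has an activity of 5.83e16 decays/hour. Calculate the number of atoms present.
N = A/λ = 5.055e17 atoms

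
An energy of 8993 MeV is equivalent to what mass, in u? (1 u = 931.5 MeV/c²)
m = E/c² = 9.654 u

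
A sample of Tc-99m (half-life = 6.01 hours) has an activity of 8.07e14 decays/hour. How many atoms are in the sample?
N = A/λ = 6.997e15 atoms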